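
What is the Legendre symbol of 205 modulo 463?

1

(205|463)
  = (463|205)    [QR: 205 ≡ 1 mod 4, sign kept]
  = (53|205)    [463 ≡ 53 mod 205]
  = (205|53)    [QR: 53 ≡ 1 mod 4, sign kept]
  = (46|53)    [205 ≡ 46 mod 53]
  = -(23|53)    [53 ≡ 5 mod 8 ⇒ (2|53) = -1]
  = -(53|23)    [QR: 53 ≡ 1 mod 4, sign kept]
  = -(7|23)    [53 ≡ 7 mod 23]
  = (23|7)    [QR: both ≡ 3 mod 4, sign flips]
  = (2|7)    [23 ≡ 2 mod 7]
  = (1|7)    [7 ≡ 7 mod 8 ⇒ (2|7) = +1]
  = 1    [(1|7) = 1]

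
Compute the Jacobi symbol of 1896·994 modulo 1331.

1

By multiplicativity, (1896·994/1331) = (1896/1331)·(994/1331).
First factor (1896/1331):
Reduce the numerator: 1896 ≡ 565 (mod 1331), so (1896/1331) = (565/1331).
565 ≡ 1 (mod 4), so quadratic reciprocity gives (565/1331) = (1331/565). Reduce: 1331 ≡ 201 (mod 565). Now have (201/565).
201 ≡ 1 (mod 4), so quadratic reciprocity gives (201/565) = (565/201). Reduce: 565 ≡ 163 (mod 201). Now have (163/201).
201 ≡ 1 (mod 4), so quadratic reciprocity gives (163/201) = (201/163). Reduce: 201 ≡ 38 (mod 163). Now have (38/163).
Factor out 2: 38 = 2·19. Since 163 ≡ 3 (mod 8), (2/163) = -1. Now have -(19/163).
Both 19 ≡ 3 and 163 ≡ 3 (mod 4), so reciprocity gives (19/163) = -(163/19). Reduce: 163 ≡ 11 (mod 19). Now have (11/19).
Both 11 ≡ 3 and 19 ≡ 3 (mod 4), so reciprocity gives (11/19) = -(19/11). Reduce: 19 ≡ 8 (mod 11). Now have -(8/11).
Factor out 2: 8 = 2^3. Since 11 ≡ 3 (mod 8), (2/11) = -1, and (2/11)^3 = -1. Now have (1/11).
(1/11) = 1. Collecting the sign factors: 1.
Second factor (994/1331):
Factor out 2: 994 = 2·497. Since 1331 ≡ 3 (mod 8), (2/1331) = -1. Now have -(497/1331).
497 ≡ 1 (mod 4), so quadratic reciprocity gives (497/1331) = (1331/497). Reduce: 1331 ≡ 337 (mod 497). Now have -(337/497).
337 ≡ 1 (mod 4), so quadratic reciprocity gives (337/497) = (497/337). Reduce: 497 ≡ 160 (mod 337). Now have -(160/337).
Factor out 2: 160 = 2^5·5. Since 337 ≡ 1 (mod 8), (2/337) = +1, and (2/337)^5 = +1. Now have -(5/337).
5 ≡ 1 (mod 4), so quadratic reciprocity gives (5/337) = (337/5). Reduce: 337 ≡ 2 (mod 5). Now have -(2/5).
Factor out 2: 2 = 2. Since 5 ≡ 5 (mod 8), (2/5) = -1. Now have (1/5).
(1/5) = 1. Collecting the sign factors: 1.
Product: (1)·(1) = 1.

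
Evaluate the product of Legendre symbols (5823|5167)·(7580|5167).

By multiplicativity, (5823·7580|5167) = (5823|5167)·(7580|5167).
First factor (5823|5167):
(5823|5167)
  = (656|5167)    [5823 ≡ 656 mod 5167]
  = (41|5167)    [5167 ≡ 7 mod 8 ⇒ (2|5167)^4 = +1]
  = (5167|41)    [QR: 41 ≡ 1 mod 4, sign kept]
  = (1|41)    [5167 ≡ 1 mod 41]
  = 1    [(1|41) = 1]
Second factor (7580|5167):
(7580|5167)
  = (2413|5167)    [7580 ≡ 2413 mod 5167]
  = (5167|2413)    [QR: 2413 ≡ 1 mod 4, sign kept]
  = (341|2413)    [5167 ≡ 341 mod 2413]
  = (2413|341)    [QR: 341 ≡ 1 mod 4, sign kept]
  = (26|341)    [2413 ≡ 26 mod 341]
  = -(13|341)    [341 ≡ 5 mod 8 ⇒ (2|341) = -1]
  = -(341|13)    [QR: 13 ≡ 1 mod 4, sign kept]
  = -(3|13)    [341 ≡ 3 mod 13]
  = -(13|3)    [QR: 13 ≡ 1 mod 4, sign kept]
  = -(1|3)    [13 ≡ 1 mod 3]
  = -1    [(1|3) = 1]
Product: (1)·(-1) = -1.

-1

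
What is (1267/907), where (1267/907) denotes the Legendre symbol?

(1267/907)
  = (360/907)    [1267 ≡ 360 mod 907]
  = -(45/907)    [907 ≡ 3 mod 8 ⇒ (2/907)^3 = -1]
  = -(907/45)    [QR: 45 ≡ 1 mod 4, sign kept]
  = -(7/45)    [907 ≡ 7 mod 45]
  = -(45/7)    [QR: 45 ≡ 1 mod 4, sign kept]
  = -(3/7)    [45 ≡ 3 mod 7]
  = (7/3)    [QR: both ≡ 3 mod 4, sign flips]
  = (1/3)    [7 ≡ 1 mod 3]
  = 1    [(1/3) = 1]

1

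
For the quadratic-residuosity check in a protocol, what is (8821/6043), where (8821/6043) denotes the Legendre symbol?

(8821/6043)
  = (2778/6043)    [8821 ≡ 2778 mod 6043]
  = -(1389/6043)    [6043 ≡ 3 mod 8 ⇒ (2/6043) = -1]
  = -(6043/1389)    [QR: 1389 ≡ 1 mod 4, sign kept]
  = -(487/1389)    [6043 ≡ 487 mod 1389]
  = -(1389/487)    [QR: 1389 ≡ 1 mod 4, sign kept]
  = -(415/487)    [1389 ≡ 415 mod 487]
  = (487/415)    [QR: both ≡ 3 mod 4, sign flips]
  = (72/415)    [487 ≡ 72 mod 415]
  = (9/415)    [415 ≡ 7 mod 8 ⇒ (2/415)^3 = +1]
  = (415/9)    [QR: 9 ≡ 1 mod 4, sign kept]
  = (1/9)    [415 ≡ 1 mod 9]
  = 1    [(1/9) = 1]

1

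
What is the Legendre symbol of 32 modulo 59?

-1

Factor out 2: 32 = 2^5. Since 59 ≡ 3 (mod 8), (2/59) = -1, and (2/59)^5 = -1. Now have -(1/59).
(1/59) = 1. Collecting the sign factors: -1.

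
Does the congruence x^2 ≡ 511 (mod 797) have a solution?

797 ≡ 1 (mod 4), so quadratic reciprocity gives (511|797) = (797|511). Reduce: 797 ≡ 286 (mod 511). Now have (286|511).
Factor out 2: 286 = 2·143. Since 511 ≡ 7 (mod 8), (2|511) = +1. Now have (143|511).
Both 143 ≡ 3 and 511 ≡ 3 (mod 4), so reciprocity gives (143|511) = -(511|143). Reduce: 511 ≡ 82 (mod 143). Now have -(82|143).
Factor out 2: 82 = 2·41. Since 143 ≡ 7 (mod 8), (2|143) = +1. Now have -(41|143).
41 ≡ 1 (mod 4), so quadratic reciprocity gives (41|143) = (143|41). Reduce: 143 ≡ 20 (mod 41). Now have -(20|41).
Factor out 2: 20 = 2^2·5. Since 41 ≡ 1 (mod 8), (2|41) = +1, and (2|41)^2 = +1. Now have -(5|41).
5 ≡ 1 (mod 4), so quadratic reciprocity gives (5|41) = (41|5). Reduce: 41 ≡ 1 (mod 5). Now have -(1|5).
(1|5) = 1. Collecting the sign factors: -1.
The Legendre symbol is -1, so x^2 ≡ 511 (mod 797) has no solution.

no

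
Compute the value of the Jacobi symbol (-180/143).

1

(-180/143)
  = (106/143)    [-180 ≡ 106 mod 143]
  = (53/143)    [143 ≡ 7 mod 8 ⇒ (2/143) = +1]
  = (143/53)    [QR: 53 ≡ 1 mod 4, sign kept]
  = (37/53)    [143 ≡ 37 mod 53]
  = (53/37)    [QR: 37 ≡ 1 mod 4, sign kept]
  = (16/37)    [53 ≡ 16 mod 37]
  = (1/37)    [37 ≡ 5 mod 8 ⇒ (2/37)^4 = +1]
  = 1    [(1/37) = 1]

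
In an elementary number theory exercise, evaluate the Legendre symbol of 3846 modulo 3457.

1

(3846|3457)
  = (389|3457)    [3846 ≡ 389 mod 3457]
  = (3457|389)    [QR: 389 ≡ 1 mod 4, sign kept]
  = (345|389)    [3457 ≡ 345 mod 389]
  = (389|345)    [QR: 345 ≡ 1 mod 4, sign kept]
  = (44|345)    [389 ≡ 44 mod 345]
  = (11|345)    [345 ≡ 1 mod 8 ⇒ (2|345)^2 = +1]
  = (345|11)    [QR: 345 ≡ 1 mod 4, sign kept]
  = (4|11)    [345 ≡ 4 mod 11]
  = (1|11)    [11 ≡ 3 mod 8 ⇒ (2|11)^2 = +1]
  = 1    [(1|11) = 1]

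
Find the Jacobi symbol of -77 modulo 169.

1

(-77|169)
  = (77|169)    [169 ≡ 1 mod 4 ⇒ (-1|169) = +1]
  = (169|77)    [QR: 77 ≡ 1 mod 4, sign kept]
  = (15|77)    [169 ≡ 15 mod 77]
  = (77|15)    [QR: 77 ≡ 1 mod 4, sign kept]
  = (2|15)    [77 ≡ 2 mod 15]
  = (1|15)    [15 ≡ 7 mod 8 ⇒ (2|15) = +1]
  = 1    [(1|15) = 1]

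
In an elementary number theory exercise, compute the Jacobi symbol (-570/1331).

-1

(-570/1331)
  = (761/1331)    [-570 ≡ 761 mod 1331]
  = (1331/761)    [QR: 761 ≡ 1 mod 4, sign kept]
  = (570/761)    [1331 ≡ 570 mod 761]
  = (285/761)    [761 ≡ 1 mod 8 ⇒ (2/761) = +1]
  = (761/285)    [QR: 285 ≡ 1 mod 4, sign kept]
  = (191/285)    [761 ≡ 191 mod 285]
  = (285/191)    [QR: 285 ≡ 1 mod 4, sign kept]
  = (94/191)    [285 ≡ 94 mod 191]
  = (47/191)    [191 ≡ 7 mod 8 ⇒ (2/191) = +1]
  = -(191/47)    [QR: both ≡ 3 mod 4, sign flips]
  = -(3/47)    [191 ≡ 3 mod 47]
  = (47/3)    [QR: both ≡ 3 mod 4, sign flips]
  = (2/3)    [47 ≡ 2 mod 3]
  = -(1/3)    [3 ≡ 3 mod 8 ⇒ (2/3) = -1]
  = -1    [(1/3) = 1]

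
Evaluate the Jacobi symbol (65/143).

0

65 ≡ 1 (mod 4), so quadratic reciprocity gives (65/143) = (143/65). Reduce: 143 ≡ 13 (mod 65). Now have (13/65).
13 ≡ 1 (mod 4), so quadratic reciprocity gives (13/65) = (65/13). Reduce: 65 ≡ 0 (mod 13). Now have (0/13).
The numerator is now 0 with denominator 13 > 1: the symbol is 0.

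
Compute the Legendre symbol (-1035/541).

1

(-1035/541)
  = (47/541)    [-1035 ≡ 47 mod 541]
  = (541/47)    [QR: 541 ≡ 1 mod 4, sign kept]
  = (24/47)    [541 ≡ 24 mod 47]
  = (3/47)    [47 ≡ 7 mod 8 ⇒ (2/47)^3 = +1]
  = -(47/3)    [QR: both ≡ 3 mod 4, sign flips]
  = -(2/3)    [47 ≡ 2 mod 3]
  = (1/3)    [3 ≡ 3 mod 8 ⇒ (2/3) = -1]
  = 1    [(1/3) = 1]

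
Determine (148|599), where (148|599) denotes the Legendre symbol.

Factor out 2: 148 = 2^2·37. Since 599 ≡ 7 (mod 8), (2|599) = +1, and (2|599)^2 = +1. Now have (37|599).
37 ≡ 1 (mod 4), so quadratic reciprocity gives (37|599) = (599|37). Reduce: 599 ≡ 7 (mod 37). Now have (7|37).
37 ≡ 1 (mod 4), so quadratic reciprocity gives (7|37) = (37|7). Reduce: 37 ≡ 2 (mod 7). Now have (2|7).
Factor out 2: 2 = 2. Since 7 ≡ 7 (mod 8), (2|7) = +1. Now have (1|7).
(1|7) = 1. Collecting the sign factors: 1.

1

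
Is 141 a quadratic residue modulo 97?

yes

Reduce the numerator: 141 ≡ 44 (mod 97), so (141|97) = (44|97).
Factor out 2: 44 = 2^2·11. Since 97 ≡ 1 (mod 8), (2|97) = +1, and (2|97)^2 = +1. Now have (11|97).
97 ≡ 1 (mod 4), so quadratic reciprocity gives (11|97) = (97|11). Reduce: 97 ≡ 9 (mod 11). Now have (9|11).
9 ≡ 1 (mod 4), so quadratic reciprocity gives (9|11) = (11|9). Reduce: 11 ≡ 2 (mod 9). Now have (2|9).
Factor out 2: 2 = 2. Since 9 ≡ 1 (mod 8), (2|9) = +1. Now have (1|9).
(1|9) = 1. Collecting the sign factors: 1.
(141|97) = 1, and 97 is prime, so 141 is a quadratic residue mod 97.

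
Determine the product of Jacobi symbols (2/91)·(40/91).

1

By multiplicativity, (2·40/91) = (2/91)·(40/91).
First factor (2/91):
(2/91)
  = -(1/91)    [91 ≡ 3 mod 8 ⇒ (2/91) = -1]
  = -1    [(1/91) = 1]
Second factor (40/91):
(40/91)
  = -(5/91)    [91 ≡ 3 mod 8 ⇒ (2/91)^3 = -1]
  = -(91/5)    [QR: 5 ≡ 1 mod 4, sign kept]
  = -(1/5)    [91 ≡ 1 mod 5]
  = -1    [(1/5) = 1]
Product: (-1)·(-1) = 1.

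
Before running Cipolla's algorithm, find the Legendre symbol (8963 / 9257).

-1

9257 ≡ 1 (mod 4), so quadratic reciprocity gives (8963 / 9257) = (9257 / 8963). Reduce: 9257 ≡ 294 (mod 8963). Now have (294 / 8963).
Factor out 2: 294 = 2·147. Since 8963 ≡ 3 (mod 8), (2 / 8963) = -1. Now have -(147 / 8963).
Both 147 ≡ 3 and 8963 ≡ 3 (mod 4), so reciprocity gives (147 / 8963) = -(8963 / 147). Reduce: 8963 ≡ 143 (mod 147). Now have (143 / 147).
Both 143 ≡ 3 and 147 ≡ 3 (mod 4), so reciprocity gives (143 / 147) = -(147 / 143). Reduce: 147 ≡ 4 (mod 143). Now have -(4 / 143).
Factor out 2: 4 = 2^2. Since 143 ≡ 7 (mod 8), (2 / 143) = +1, and (2 / 143)^2 = +1. Now have -(1 / 143).
(1 / 143) = 1. Collecting the sign factors: -1.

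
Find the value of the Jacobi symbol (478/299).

1

Reduce the numerator: 478 ≡ 179 (mod 299), so (478/299) = (179/299).
Both 179 ≡ 3 and 299 ≡ 3 (mod 4), so reciprocity gives (179/299) = -(299/179). Reduce: 299 ≡ 120 (mod 179). Now have -(120/179).
Factor out 2: 120 = 2^3·15. Since 179 ≡ 3 (mod 8), (2/179) = -1, and (2/179)^3 = -1. Now have (15/179).
Both 15 ≡ 3 and 179 ≡ 3 (mod 4), so reciprocity gives (15/179) = -(179/15). Reduce: 179 ≡ 14 (mod 15). Now have -(14/15).
Factor out 2: 14 = 2·7. Since 15 ≡ 7 (mod 8), (2/15) = +1. Now have -(7/15).
Both 7 ≡ 3 and 15 ≡ 3 (mod 4), so reciprocity gives (7/15) = -(15/7). Reduce: 15 ≡ 1 (mod 7). Now have (1/7).
(1/7) = 1. Collecting the sign factors: 1.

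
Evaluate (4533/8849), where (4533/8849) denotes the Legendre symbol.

1

4533 ≡ 1 (mod 4), so quadratic reciprocity gives (4533/8849) = (8849/4533). Reduce: 8849 ≡ 4316 (mod 4533). Now have (4316/4533).
Factor out 2: 4316 = 2^2·1079. Since 4533 ≡ 5 (mod 8), (2/4533) = -1, and (2/4533)^2 = +1. Now have (1079/4533).
4533 ≡ 1 (mod 4), so quadratic reciprocity gives (1079/4533) = (4533/1079). Reduce: 4533 ≡ 217 (mod 1079). Now have (217/1079).
217 ≡ 1 (mod 4), so quadratic reciprocity gives (217/1079) = (1079/217). Reduce: 1079 ≡ 211 (mod 217). Now have (211/217).
217 ≡ 1 (mod 4), so quadratic reciprocity gives (211/217) = (217/211). Reduce: 217 ≡ 6 (mod 211). Now have (6/211).
Factor out 2: 6 = 2·3. Since 211 ≡ 3 (mod 8), (2/211) = -1. Now have -(3/211).
Both 3 ≡ 3 and 211 ≡ 3 (mod 4), so reciprocity gives (3/211) = -(211/3). Reduce: 211 ≡ 1 (mod 3). Now have (1/3).
(1/3) = 1. Collecting the sign factors: 1.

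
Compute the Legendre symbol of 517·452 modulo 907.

-1

By multiplicativity, (517·452 / 907) = (517 / 907)·(452 / 907).
First factor (517 / 907):
517 ≡ 1 (mod 4), so quadratic reciprocity gives (517 / 907) = (907 / 517). Reduce: 907 ≡ 390 (mod 517). Now have (390 / 517).
Factor out 2: 390 = 2·195. Since 517 ≡ 5 (mod 8), (2 / 517) = -1. Now have -(195 / 517).
517 ≡ 1 (mod 4), so quadratic reciprocity gives (195 / 517) = (517 / 195). Reduce: 517 ≡ 127 (mod 195). Now have -(127 / 195).
Both 127 ≡ 3 and 195 ≡ 3 (mod 4), so reciprocity gives (127 / 195) = -(195 / 127). Reduce: 195 ≡ 68 (mod 127). Now have (68 / 127).
Factor out 2: 68 = 2^2·17. Since 127 ≡ 7 (mod 8), (2 / 127) = +1, and (2 / 127)^2 = +1. Now have (17 / 127).
17 ≡ 1 (mod 4), so quadratic reciprocity gives (17 / 127) = (127 / 17). Reduce: 127 ≡ 8 (mod 17). Now have (8 / 17).
Factor out 2: 8 = 2^3. Since 17 ≡ 1 (mod 8), (2 / 17) = +1, and (2 / 17)^3 = +1. Now have (1 / 17).
(1 / 17) = 1. Collecting the sign factors: 1.
Second factor (452 / 907):
Factor out 2: 452 = 2^2·113. Since 907 ≡ 3 (mod 8), (2 / 907) = -1, and (2 / 907)^2 = +1. Now have (113 / 907).
113 ≡ 1 (mod 4), so quadratic reciprocity gives (113 / 907) = (907 / 113). Reduce: 907 ≡ 3 (mod 113). Now have (3 / 113).
113 ≡ 1 (mod 4), so quadratic reciprocity gives (3 / 113) = (113 / 3). Reduce: 113 ≡ 2 (mod 3). Now have (2 / 3).
Factor out 2: 2 = 2. Since 3 ≡ 3 (mod 8), (2 / 3) = -1. Now have -(1 / 3).
(1 / 3) = 1. Collecting the sign factors: -1.
Product: (1)·(-1) = -1.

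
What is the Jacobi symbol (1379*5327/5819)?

By multiplicativity, (1379·5327/5819) = (1379/5819)·(5327/5819).
First factor (1379/5819):
(1379/5819)
  = -(5819/1379)    [QR: both ≡ 3 mod 4, sign flips]
  = -(303/1379)    [5819 ≡ 303 mod 1379]
  = (1379/303)    [QR: both ≡ 3 mod 4, sign flips]
  = (167/303)    [1379 ≡ 167 mod 303]
  = -(303/167)    [QR: both ≡ 3 mod 4, sign flips]
  = -(136/167)    [303 ≡ 136 mod 167]
  = -(17/167)    [167 ≡ 7 mod 8 ⇒ (2/167)^3 = +1]
  = -(167/17)    [QR: 17 ≡ 1 mod 4, sign kept]
  = -(14/17)    [167 ≡ 14 mod 17]
  = -(7/17)    [17 ≡ 1 mod 8 ⇒ (2/17) = +1]
  = -(17/7)    [QR: 17 ≡ 1 mod 4, sign kept]
  = -(3/7)    [17 ≡ 3 mod 7]
  = (7/3)    [QR: both ≡ 3 mod 4, sign flips]
  = (1/3)    [7 ≡ 1 mod 3]
  = 1    [(1/3) = 1]
Second factor (5327/5819):
(5327/5819)
  = -(5819/5327)    [QR: both ≡ 3 mod 4, sign flips]
  = -(492/5327)    [5819 ≡ 492 mod 5327]
  = -(123/5327)    [5327 ≡ 7 mod 8 ⇒ (2/5327)^2 = +1]
  = (5327/123)    [QR: both ≡ 3 mod 4, sign flips]
  = (38/123)    [5327 ≡ 38 mod 123]
  = -(19/123)    [123 ≡ 3 mod 8 ⇒ (2/123) = -1]
  = (123/19)    [QR: both ≡ 3 mod 4, sign flips]
  = (9/19)    [123 ≡ 9 mod 19]
  = (19/9)    [QR: 9 ≡ 1 mod 4, sign kept]
  = (1/9)    [19 ≡ 1 mod 9]
  = 1    [(1/9) = 1]
Product: (1)·(1) = 1.

1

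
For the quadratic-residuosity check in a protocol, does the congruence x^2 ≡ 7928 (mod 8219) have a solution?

Factor out 2: 7928 = 2^3·991. Since 8219 ≡ 3 (mod 8), (2/8219) = -1, and (2/8219)^3 = -1. Now have -(991/8219).
Both 991 ≡ 3 and 8219 ≡ 3 (mod 4), so reciprocity gives (991/8219) = -(8219/991). Reduce: 8219 ≡ 291 (mod 991). Now have (291/991).
Both 291 ≡ 3 and 991 ≡ 3 (mod 4), so reciprocity gives (291/991) = -(991/291). Reduce: 991 ≡ 118 (mod 291). Now have -(118/291).
Factor out 2: 118 = 2·59. Since 291 ≡ 3 (mod 8), (2/291) = -1. Now have (59/291).
Both 59 ≡ 3 and 291 ≡ 3 (mod 4), so reciprocity gives (59/291) = -(291/59). Reduce: 291 ≡ 55 (mod 59). Now have -(55/59).
Both 55 ≡ 3 and 59 ≡ 3 (mod 4), so reciprocity gives (55/59) = -(59/55). Reduce: 59 ≡ 4 (mod 55). Now have (4/55).
Factor out 2: 4 = 2^2. Since 55 ≡ 7 (mod 8), (2/55) = +1, and (2/55)^2 = +1. Now have (1/55).
(1/55) = 1. Collecting the sign factors: 1.
The Legendre symbol is 1, so x^2 ≡ 7928 (mod 8219) has solution.

yes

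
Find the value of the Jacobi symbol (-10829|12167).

1

Reduce the numerator: -10829 ≡ 1338 (mod 12167), so (-10829|12167) = (1338|12167).
Factor out 2: 1338 = 2·669. Since 12167 ≡ 7 (mod 8), (2|12167) = +1. Now have (669|12167).
669 ≡ 1 (mod 4), so quadratic reciprocity gives (669|12167) = (12167|669). Reduce: 12167 ≡ 125 (mod 669). Now have (125|669).
125 ≡ 1 (mod 4), so quadratic reciprocity gives (125|669) = (669|125). Reduce: 669 ≡ 44 (mod 125). Now have (44|125).
Factor out 2: 44 = 2^2·11. Since 125 ≡ 5 (mod 8), (2|125) = -1, and (2|125)^2 = +1. Now have (11|125).
125 ≡ 1 (mod 4), so quadratic reciprocity gives (11|125) = (125|11). Reduce: 125 ≡ 4 (mod 11). Now have (4|11).
Factor out 2: 4 = 2^2. Since 11 ≡ 3 (mod 8), (2|11) = -1, and (2|11)^2 = +1. Now have (1|11).
(1|11) = 1. Collecting the sign factors: 1.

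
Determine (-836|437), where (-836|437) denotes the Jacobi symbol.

0

Pull out -1: (-836|437) = (-1|437)·(836|437). Since 437 ≡ 1 (mod 4), (-1|437) = +1. Now have (836|437).
Reduce the numerator: 836 ≡ 399 (mod 437), so (836|437) = (399|437).
437 ≡ 1 (mod 4), so quadratic reciprocity gives (399|437) = (437|399). Reduce: 437 ≡ 38 (mod 399). Now have (38|399).
Factor out 2: 38 = 2·19. Since 399 ≡ 7 (mod 8), (2|399) = +1. Now have (19|399).
Both 19 ≡ 3 and 399 ≡ 3 (mod 4), so reciprocity gives (19|399) = -(399|19). Reduce: 399 ≡ 0 (mod 19). Now have -(0|19).
The numerator is now 0 with denominator 19 > 1: the symbol is 0.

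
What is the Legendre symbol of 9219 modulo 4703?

Reduce the numerator: 9219 ≡ 4516 (mod 4703), so (9219/4703) = (4516/4703).
Factor out 2: 4516 = 2^2·1129. Since 4703 ≡ 7 (mod 8), (2/4703) = +1, and (2/4703)^2 = +1. Now have (1129/4703).
1129 ≡ 1 (mod 4), so quadratic reciprocity gives (1129/4703) = (4703/1129). Reduce: 4703 ≡ 187 (mod 1129). Now have (187/1129).
1129 ≡ 1 (mod 4), so quadratic reciprocity gives (187/1129) = (1129/187). Reduce: 1129 ≡ 7 (mod 187). Now have (7/187).
Both 7 ≡ 3 and 187 ≡ 3 (mod 4), so reciprocity gives (7/187) = -(187/7). Reduce: 187 ≡ 5 (mod 7). Now have -(5/7).
5 ≡ 1 (mod 4), so quadratic reciprocity gives (5/7) = (7/5). Reduce: 7 ≡ 2 (mod 5). Now have -(2/5).
Factor out 2: 2 = 2. Since 5 ≡ 5 (mod 8), (2/5) = -1. Now have (1/5).
(1/5) = 1. Collecting the sign factors: 1.

1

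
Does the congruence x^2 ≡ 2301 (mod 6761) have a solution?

no

(2301|6761)
  = (6761|2301)    [QR: 2301 ≡ 1 mod 4, sign kept]
  = (2159|2301)    [6761 ≡ 2159 mod 2301]
  = (2301|2159)    [QR: 2301 ≡ 1 mod 4, sign kept]
  = (142|2159)    [2301 ≡ 142 mod 2159]
  = (71|2159)    [2159 ≡ 7 mod 8 ⇒ (2|2159) = +1]
  = -(2159|71)    [QR: both ≡ 3 mod 4, sign flips]
  = -(29|71)    [2159 ≡ 29 mod 71]
  = -(71|29)    [QR: 29 ≡ 1 mod 4, sign kept]
  = -(13|29)    [71 ≡ 13 mod 29]
  = -(29|13)    [QR: 13 ≡ 1 mod 4, sign kept]
  = -(3|13)    [29 ≡ 3 mod 13]
  = -(13|3)    [QR: 13 ≡ 1 mod 4, sign kept]
  = -(1|3)    [13 ≡ 1 mod 3]
  = -1    [(1|3) = 1]
(2301|6761) = -1, and 6761 is prime, so 2301 is not a quadratic residue mod 6761.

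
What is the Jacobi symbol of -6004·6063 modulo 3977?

By multiplicativity, (-6004·6063/3977) = (-6004/3977)·(6063/3977).
First factor (-6004/3977):
Pull out -1: (-6004/3977) = (-1/3977)·(6004/3977). Since 3977 ≡ 1 (mod 4), (-1/3977) = +1. Now have (6004/3977).
Reduce the numerator: 6004 ≡ 2027 (mod 3977), so (6004/3977) = (2027/3977).
3977 ≡ 1 (mod 4), so quadratic reciprocity gives (2027/3977) = (3977/2027). Reduce: 3977 ≡ 1950 (mod 2027). Now have (1950/2027).
Factor out 2: 1950 = 2·975. Since 2027 ≡ 3 (mod 8), (2/2027) = -1. Now have -(975/2027).
Both 975 ≡ 3 and 2027 ≡ 3 (mod 4), so reciprocity gives (975/2027) = -(2027/975). Reduce: 2027 ≡ 77 (mod 975). Now have (77/975).
77 ≡ 1 (mod 4), so quadratic reciprocity gives (77/975) = (975/77). Reduce: 975 ≡ 51 (mod 77). Now have (51/77).
77 ≡ 1 (mod 4), so quadratic reciprocity gives (51/77) = (77/51). Reduce: 77 ≡ 26 (mod 51). Now have (26/51).
Factor out 2: 26 = 2·13. Since 51 ≡ 3 (mod 8), (2/51) = -1. Now have -(13/51).
13 ≡ 1 (mod 4), so quadratic reciprocity gives (13/51) = (51/13). Reduce: 51 ≡ 12 (mod 13). Now have -(12/13).
Factor out 2: 12 = 2^2·3. Since 13 ≡ 5 (mod 8), (2/13) = -1, and (2/13)^2 = +1. Now have -(3/13).
13 ≡ 1 (mod 4), so quadratic reciprocity gives (3/13) = (13/3). Reduce: 13 ≡ 1 (mod 3). Now have -(1/3).
(1/3) = 1. Collecting the sign factors: -1.
Second factor (6063/3977):
Reduce the numerator: 6063 ≡ 2086 (mod 3977), so (6063/3977) = (2086/3977).
Factor out 2: 2086 = 2·1043. Since 3977 ≡ 1 (mod 8), (2/3977) = +1. Now have (1043/3977).
3977 ≡ 1 (mod 4), so quadratic reciprocity gives (1043/3977) = (3977/1043). Reduce: 3977 ≡ 848 (mod 1043). Now have (848/1043).
Factor out 2: 848 = 2^4·53. Since 1043 ≡ 3 (mod 8), (2/1043) = -1, and (2/1043)^4 = +1. Now have (53/1043).
53 ≡ 1 (mod 4), so quadratic reciprocity gives (53/1043) = (1043/53). Reduce: 1043 ≡ 36 (mod 53). Now have (36/53).
Factor out 2: 36 = 2^2·9. Since 53 ≡ 5 (mod 8), (2/53) = -1, and (2/53)^2 = +1. Now have (9/53).
9 ≡ 1 (mod 4), so quadratic reciprocity gives (9/53) = (53/9). Reduce: 53 ≡ 8 (mod 9). Now have (8/9).
Factor out 2: 8 = 2^3. Since 9 ≡ 1 (mod 8), (2/9) = +1, and (2/9)^3 = +1. Now have (1/9).
(1/9) = 1. Collecting the sign factors: 1.
Product: (-1)·(1) = -1.

-1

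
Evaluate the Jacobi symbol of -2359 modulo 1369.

1

(-2359 / 1369)
  = (2359 / 1369)    [1369 ≡ 1 mod 4 ⇒ (-1 / 1369) = +1]
  = (990 / 1369)    [2359 ≡ 990 mod 1369]
  = (495 / 1369)    [1369 ≡ 1 mod 8 ⇒ (2 / 1369) = +1]
  = (1369 / 495)    [QR: 1369 ≡ 1 mod 4, sign kept]
  = (379 / 495)    [1369 ≡ 379 mod 495]
  = -(495 / 379)    [QR: both ≡ 3 mod 4, sign flips]
  = -(116 / 379)    [495 ≡ 116 mod 379]
  = -(29 / 379)    [379 ≡ 3 mod 8 ⇒ (2 / 379)^2 = +1]
  = -(379 / 29)    [QR: 29 ≡ 1 mod 4, sign kept]
  = -(2 / 29)    [379 ≡ 2 mod 29]
  = (1 / 29)    [29 ≡ 5 mod 8 ⇒ (2 / 29) = -1]
  = 1    [(1 / 29) = 1]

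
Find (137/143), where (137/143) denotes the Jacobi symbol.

137 ≡ 1 (mod 4), so quadratic reciprocity gives (137/143) = (143/137). Reduce: 143 ≡ 6 (mod 137). Now have (6/137).
Factor out 2: 6 = 2·3. Since 137 ≡ 1 (mod 8), (2/137) = +1. Now have (3/137).
137 ≡ 1 (mod 4), so quadratic reciprocity gives (3/137) = (137/3). Reduce: 137 ≡ 2 (mod 3). Now have (2/3).
Factor out 2: 2 = 2. Since 3 ≡ 3 (mod 8), (2/3) = -1. Now have -(1/3).
(1/3) = 1. Collecting the sign factors: -1.

-1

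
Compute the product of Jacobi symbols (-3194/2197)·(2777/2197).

By multiplicativity, (-3194·2777/2197) = (-3194/2197)·(2777/2197).
First factor (-3194/2197):
Reduce the numerator: -3194 ≡ 1200 (mod 2197), so (-3194/2197) = (1200/2197).
Factor out 2: 1200 = 2^4·75. Since 2197 ≡ 5 (mod 8), (2/2197) = -1, and (2/2197)^4 = +1. Now have (75/2197).
2197 ≡ 1 (mod 4), so quadratic reciprocity gives (75/2197) = (2197/75). Reduce: 2197 ≡ 22 (mod 75). Now have (22/75).
Factor out 2: 22 = 2·11. Since 75 ≡ 3 (mod 8), (2/75) = -1. Now have -(11/75).
Both 11 ≡ 3 and 75 ≡ 3 (mod 4), so reciprocity gives (11/75) = -(75/11). Reduce: 75 ≡ 9 (mod 11). Now have (9/11).
9 ≡ 1 (mod 4), so quadratic reciprocity gives (9/11) = (11/9). Reduce: 11 ≡ 2 (mod 9). Now have (2/9).
Factor out 2: 2 = 2. Since 9 ≡ 1 (mod 8), (2/9) = +1. Now have (1/9).
(1/9) = 1. Collecting the sign factors: 1.
Second factor (2777/2197):
Reduce the numerator: 2777 ≡ 580 (mod 2197), so (2777/2197) = (580/2197).
Factor out 2: 580 = 2^2·145. Since 2197 ≡ 5 (mod 8), (2/2197) = -1, and (2/2197)^2 = +1. Now have (145/2197).
145 ≡ 1 (mod 4), so quadratic reciprocity gives (145/2197) = (2197/145). Reduce: 2197 ≡ 22 (mod 145). Now have (22/145).
Factor out 2: 22 = 2·11. Since 145 ≡ 1 (mod 8), (2/145) = +1. Now have (11/145).
145 ≡ 1 (mod 4), so quadratic reciprocity gives (11/145) = (145/11). Reduce: 145 ≡ 2 (mod 11). Now have (2/11).
Factor out 2: 2 = 2. Since 11 ≡ 3 (mod 8), (2/11) = -1. Now have -(1/11).
(1/11) = 1. Collecting the sign factors: -1.
Product: (1)·(-1) = -1.

-1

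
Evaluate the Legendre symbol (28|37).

(28|37)
  = (7|37)    [37 ≡ 5 mod 8 ⇒ (2|37)^2 = +1]
  = (37|7)    [QR: 37 ≡ 1 mod 4, sign kept]
  = (2|7)    [37 ≡ 2 mod 7]
  = (1|7)    [7 ≡ 7 mod 8 ⇒ (2|7) = +1]
  = 1    [(1|7) = 1]

1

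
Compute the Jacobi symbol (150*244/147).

By multiplicativity, (150·244/147) = (150/147)·(244/147).
First factor (150/147):
(150/147)
  = (3/147)    [150 ≡ 3 mod 147]
  = -(147/3)    [QR: both ≡ 3 mod 4, sign flips]
  = -(0/3)    [147 ≡ 0 mod 3]
  = 0    [numerator 0, gcd > 1]
Second factor (244/147):
(244/147)
  = (97/147)    [244 ≡ 97 mod 147]
  = (147/97)    [QR: 97 ≡ 1 mod 4, sign kept]
  = (50/97)    [147 ≡ 50 mod 97]
  = (25/97)    [97 ≡ 1 mod 8 ⇒ (2/97) = +1]
  = (97/25)    [QR: 25 ≡ 1 mod 4, sign kept]
  = (22/25)    [97 ≡ 22 mod 25]
  = (11/25)    [25 ≡ 1 mod 8 ⇒ (2/25) = +1]
  = (25/11)    [QR: 25 ≡ 1 mod 4, sign kept]
  = (3/11)    [25 ≡ 3 mod 11]
  = -(11/3)    [QR: both ≡ 3 mod 4, sign flips]
  = -(2/3)    [11 ≡ 2 mod 3]
  = (1/3)    [3 ≡ 3 mod 8 ⇒ (2/3) = -1]
  = 1    [(1/3) = 1]
Product: (0)·(1) = 0.

0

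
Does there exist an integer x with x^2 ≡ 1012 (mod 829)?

yes

(1012|829)
  = (183|829)    [1012 ≡ 183 mod 829]
  = (829|183)    [QR: 829 ≡ 1 mod 4, sign kept]
  = (97|183)    [829 ≡ 97 mod 183]
  = (183|97)    [QR: 97 ≡ 1 mod 4, sign kept]
  = (86|97)    [183 ≡ 86 mod 97]
  = (43|97)    [97 ≡ 1 mod 8 ⇒ (2|97) = +1]
  = (97|43)    [QR: 97 ≡ 1 mod 4, sign kept]
  = (11|43)    [97 ≡ 11 mod 43]
  = -(43|11)    [QR: both ≡ 3 mod 4, sign flips]
  = -(10|11)    [43 ≡ 10 mod 11]
  = (5|11)    [11 ≡ 3 mod 8 ⇒ (2|11) = -1]
  = (11|5)    [QR: 5 ≡ 1 mod 4, sign kept]
  = (1|5)    [11 ≡ 1 mod 5]
  = 1    [(1|5) = 1]
(1012|829) = 1, and 829 is prime, so 1012 is a quadratic residue mod 829.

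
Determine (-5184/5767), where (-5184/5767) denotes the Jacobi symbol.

(-5184/5767)
  = (583/5767)    [-5184 ≡ 583 mod 5767]
  = -(5767/583)    [QR: both ≡ 3 mod 4, sign flips]
  = -(520/583)    [5767 ≡ 520 mod 583]
  = -(65/583)    [583 ≡ 7 mod 8 ⇒ (2/583)^3 = +1]
  = -(583/65)    [QR: 65 ≡ 1 mod 4, sign kept]
  = -(63/65)    [583 ≡ 63 mod 65]
  = -(65/63)    [QR: 65 ≡ 1 mod 4, sign kept]
  = -(2/63)    [65 ≡ 2 mod 63]
  = -(1/63)    [63 ≡ 7 mod 8 ⇒ (2/63) = +1]
  = -1    [(1/63) = 1]

-1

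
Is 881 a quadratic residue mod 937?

881 ≡ 1 (mod 4), so quadratic reciprocity gives (881/937) = (937/881). Reduce: 937 ≡ 56 (mod 881). Now have (56/881).
Factor out 2: 56 = 2^3·7. Since 881 ≡ 1 (mod 8), (2/881) = +1, and (2/881)^3 = +1. Now have (7/881).
881 ≡ 1 (mod 4), so quadratic reciprocity gives (7/881) = (881/7). Reduce: 881 ≡ 6 (mod 7). Now have (6/7).
Factor out 2: 6 = 2·3. Since 7 ≡ 7 (mod 8), (2/7) = +1. Now have (3/7).
Both 3 ≡ 3 and 7 ≡ 3 (mod 4), so reciprocity gives (3/7) = -(7/3). Reduce: 7 ≡ 1 (mod 3). Now have -(1/3).
(1/3) = 1. Collecting the sign factors: -1.
(881/937) = -1, and 937 is prime, so 881 is not a quadratic residue mod 937.

no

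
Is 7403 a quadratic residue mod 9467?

no

Both 7403 ≡ 3 and 9467 ≡ 3 (mod 4), so reciprocity gives (7403/9467) = -(9467/7403). Reduce: 9467 ≡ 2064 (mod 7403). Now have -(2064/7403).
Factor out 2: 2064 = 2^4·129. Since 7403 ≡ 3 (mod 8), (2/7403) = -1, and (2/7403)^4 = +1. Now have -(129/7403).
129 ≡ 1 (mod 4), so quadratic reciprocity gives (129/7403) = (7403/129). Reduce: 7403 ≡ 50 (mod 129). Now have -(50/129).
Factor out 2: 50 = 2·25. Since 129 ≡ 1 (mod 8), (2/129) = +1. Now have -(25/129).
25 ≡ 1 (mod 4), so quadratic reciprocity gives (25/129) = (129/25). Reduce: 129 ≡ 4 (mod 25). Now have -(4/25).
Factor out 2: 4 = 2^2. Since 25 ≡ 1 (mod 8), (2/25) = +1, and (2/25)^2 = +1. Now have -(1/25).
(1/25) = 1. Collecting the sign factors: -1.
The Legendre symbol is -1, so x^2 ≡ 7403 (mod 9467) has no solution.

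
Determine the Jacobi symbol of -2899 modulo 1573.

0

Reduce the numerator: -2899 ≡ 247 (mod 1573), so (-2899 / 1573) = (247 / 1573).
1573 ≡ 1 (mod 4), so quadratic reciprocity gives (247 / 1573) = (1573 / 247). Reduce: 1573 ≡ 91 (mod 247). Now have (91 / 247).
Both 91 ≡ 3 and 247 ≡ 3 (mod 4), so reciprocity gives (91 / 247) = -(247 / 91). Reduce: 247 ≡ 65 (mod 91). Now have -(65 / 91).
65 ≡ 1 (mod 4), so quadratic reciprocity gives (65 / 91) = (91 / 65). Reduce: 91 ≡ 26 (mod 65). Now have -(26 / 65).
Factor out 2: 26 = 2·13. Since 65 ≡ 1 (mod 8), (2 / 65) = +1. Now have -(13 / 65).
13 ≡ 1 (mod 4), so quadratic reciprocity gives (13 / 65) = (65 / 13). Reduce: 65 ≡ 0 (mod 13). Now have -(0 / 13).
The numerator is now 0 with denominator 13 > 1: the symbol is 0.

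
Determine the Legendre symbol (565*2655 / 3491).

By multiplicativity, (565·2655 / 3491) = (565 / 3491)·(2655 / 3491).
First factor (565 / 3491):
565 ≡ 1 (mod 4), so quadratic reciprocity gives (565 / 3491) = (3491 / 565). Reduce: 3491 ≡ 101 (mod 565). Now have (101 / 565).
101 ≡ 1 (mod 4), so quadratic reciprocity gives (101 / 565) = (565 / 101). Reduce: 565 ≡ 60 (mod 101). Now have (60 / 101).
Factor out 2: 60 = 2^2·15. Since 101 ≡ 5 (mod 8), (2 / 101) = -1, and (2 / 101)^2 = +1. Now have (15 / 101).
101 ≡ 1 (mod 4), so quadratic reciprocity gives (15 / 101) = (101 / 15). Reduce: 101 ≡ 11 (mod 15). Now have (11 / 15).
Both 11 ≡ 3 and 15 ≡ 3 (mod 4), so reciprocity gives (11 / 15) = -(15 / 11). Reduce: 15 ≡ 4 (mod 11). Now have -(4 / 11).
Factor out 2: 4 = 2^2. Since 11 ≡ 3 (mod 8), (2 / 11) = -1, and (2 / 11)^2 = +1. Now have -(1 / 11).
(1 / 11) = 1. Collecting the sign factors: -1.
Second factor (2655 / 3491):
Both 2655 ≡ 3 and 3491 ≡ 3 (mod 4), so reciprocity gives (2655 / 3491) = -(3491 / 2655). Reduce: 3491 ≡ 836 (mod 2655). Now have -(836 / 2655).
Factor out 2: 836 = 2^2·209. Since 2655 ≡ 7 (mod 8), (2 / 2655) = +1, and (2 / 2655)^2 = +1. Now have -(209 / 2655).
209 ≡ 1 (mod 4), so quadratic reciprocity gives (209 / 2655) = (2655 / 209). Reduce: 2655 ≡ 147 (mod 209). Now have -(147 / 209).
209 ≡ 1 (mod 4), so quadratic reciprocity gives (147 / 209) = (209 / 147). Reduce: 209 ≡ 62 (mod 147). Now have -(62 / 147).
Factor out 2: 62 = 2·31. Since 147 ≡ 3 (mod 8), (2 / 147) = -1. Now have (31 / 147).
Both 31 ≡ 3 and 147 ≡ 3 (mod 4), so reciprocity gives (31 / 147) = -(147 / 31). Reduce: 147 ≡ 23 (mod 31). Now have -(23 / 31).
Both 23 ≡ 3 and 31 ≡ 3 (mod 4), so reciprocity gives (23 / 31) = -(31 / 23). Reduce: 31 ≡ 8 (mod 23). Now have (8 / 23).
Factor out 2: 8 = 2^3. Since 23 ≡ 7 (mod 8), (2 / 23) = +1, and (2 / 23)^3 = +1. Now have (1 / 23).
(1 / 23) = 1. Collecting the sign factors: 1.
Product: (-1)·(1) = -1.

-1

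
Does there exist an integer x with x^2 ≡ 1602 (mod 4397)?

no

(1602/4397)
  = -(801/4397)    [4397 ≡ 5 mod 8 ⇒ (2/4397) = -1]
  = -(4397/801)    [QR: 801 ≡ 1 mod 4, sign kept]
  = -(392/801)    [4397 ≡ 392 mod 801]
  = -(49/801)    [801 ≡ 1 mod 8 ⇒ (2/801)^3 = +1]
  = -(801/49)    [QR: 49 ≡ 1 mod 4, sign kept]
  = -(17/49)    [801 ≡ 17 mod 49]
  = -(49/17)    [QR: 17 ≡ 1 mod 4, sign kept]
  = -(15/17)    [49 ≡ 15 mod 17]
  = -(17/15)    [QR: 17 ≡ 1 mod 4, sign kept]
  = -(2/15)    [17 ≡ 2 mod 15]
  = -(1/15)    [15 ≡ 7 mod 8 ⇒ (2/15) = +1]
  = -1    [(1/15) = 1]
The Legendre symbol is -1, so x^2 ≡ 1602 (mod 4397) has no solution.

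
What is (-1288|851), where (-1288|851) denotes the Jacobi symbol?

(-1288|851)
  = (414|851)    [-1288 ≡ 414 mod 851]
  = -(207|851)    [851 ≡ 3 mod 8 ⇒ (2|851) = -1]
  = (851|207)    [QR: both ≡ 3 mod 4, sign flips]
  = (23|207)    [851 ≡ 23 mod 207]
  = -(207|23)    [QR: both ≡ 3 mod 4, sign flips]
  = -(0|23)    [207 ≡ 0 mod 23]
  = 0    [numerator 0, gcd > 1]

0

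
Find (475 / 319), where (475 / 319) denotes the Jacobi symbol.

1

Reduce the numerator: 475 ≡ 156 (mod 319), so (475 / 319) = (156 / 319).
Factor out 2: 156 = 2^2·39. Since 319 ≡ 7 (mod 8), (2 / 319) = +1, and (2 / 319)^2 = +1. Now have (39 / 319).
Both 39 ≡ 3 and 319 ≡ 3 (mod 4), so reciprocity gives (39 / 319) = -(319 / 39). Reduce: 319 ≡ 7 (mod 39). Now have -(7 / 39).
Both 7 ≡ 3 and 39 ≡ 3 (mod 4), so reciprocity gives (7 / 39) = -(39 / 7). Reduce: 39 ≡ 4 (mod 7). Now have (4 / 7).
Factor out 2: 4 = 2^2. Since 7 ≡ 7 (mod 8), (2 / 7) = +1, and (2 / 7)^2 = +1. Now have (1 / 7).
(1 / 7) = 1. Collecting the sign factors: 1.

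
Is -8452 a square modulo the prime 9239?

no

Pull out -1: (-8452|9239) = (-1|9239)·(8452|9239). Since 9239 ≡ 3 (mod 4), (-1|9239) = -1. Now have -(8452|9239).
Factor out 2: 8452 = 2^2·2113. Since 9239 ≡ 7 (mod 8), (2|9239) = +1, and (2|9239)^2 = +1. Now have -(2113|9239).
2113 ≡ 1 (mod 4), so quadratic reciprocity gives (2113|9239) = (9239|2113). Reduce: 9239 ≡ 787 (mod 2113). Now have -(787|2113).
2113 ≡ 1 (mod 4), so quadratic reciprocity gives (787|2113) = (2113|787). Reduce: 2113 ≡ 539 (mod 787). Now have -(539|787).
Both 539 ≡ 3 and 787 ≡ 3 (mod 4), so reciprocity gives (539|787) = -(787|539). Reduce: 787 ≡ 248 (mod 539). Now have (248|539).
Factor out 2: 248 = 2^3·31. Since 539 ≡ 3 (mod 8), (2|539) = -1, and (2|539)^3 = -1. Now have -(31|539).
Both 31 ≡ 3 and 539 ≡ 3 (mod 4), so reciprocity gives (31|539) = -(539|31). Reduce: 539 ≡ 12 (mod 31). Now have (12|31).
Factor out 2: 12 = 2^2·3. Since 31 ≡ 7 (mod 8), (2|31) = +1, and (2|31)^2 = +1. Now have (3|31).
Both 3 ≡ 3 and 31 ≡ 3 (mod 4), so reciprocity gives (3|31) = -(31|3). Reduce: 31 ≡ 1 (mod 3). Now have -(1|3).
(1|3) = 1. Collecting the sign factors: -1.
(-8452|9239) = -1, and 9239 is prime, so -8452 is not a quadratic residue mod 9239.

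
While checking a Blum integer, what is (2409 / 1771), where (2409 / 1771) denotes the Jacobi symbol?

0

Reduce the numerator: 2409 ≡ 638 (mod 1771), so (2409 / 1771) = (638 / 1771).
Factor out 2: 638 = 2·319. Since 1771 ≡ 3 (mod 8), (2 / 1771) = -1. Now have -(319 / 1771).
Both 319 ≡ 3 and 1771 ≡ 3 (mod 4), so reciprocity gives (319 / 1771) = -(1771 / 319). Reduce: 1771 ≡ 176 (mod 319). Now have (176 / 319).
Factor out 2: 176 = 2^4·11. Since 319 ≡ 7 (mod 8), (2 / 319) = +1, and (2 / 319)^4 = +1. Now have (11 / 319).
Both 11 ≡ 3 and 319 ≡ 3 (mod 4), so reciprocity gives (11 / 319) = -(319 / 11). Reduce: 319 ≡ 0 (mod 11). Now have -(0 / 11).
The numerator is now 0 with denominator 11 > 1: the symbol is 0.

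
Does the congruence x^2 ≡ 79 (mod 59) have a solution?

yes

(79|59)
  = (20|59)    [79 ≡ 20 mod 59]
  = (5|59)    [59 ≡ 3 mod 8 ⇒ (2|59)^2 = +1]
  = (59|5)    [QR: 5 ≡ 1 mod 4, sign kept]
  = (4|5)    [59 ≡ 4 mod 5]
  = (1|5)    [5 ≡ 5 mod 8 ⇒ (2|5)^2 = +1]
  = 1    [(1|5) = 1]
(79|59) = 1, and 59 is prime, so 79 is a quadratic residue mod 59.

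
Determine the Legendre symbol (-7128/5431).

-1

(-7128/5431)
  = -(7128/5431)    [5431 ≡ 3 mod 4 ⇒ (-1/5431) = -1]
  = -(1697/5431)    [7128 ≡ 1697 mod 5431]
  = -(5431/1697)    [QR: 1697 ≡ 1 mod 4, sign kept]
  = -(340/1697)    [5431 ≡ 340 mod 1697]
  = -(85/1697)    [1697 ≡ 1 mod 8 ⇒ (2/1697)^2 = +1]
  = -(1697/85)    [QR: 85 ≡ 1 mod 4, sign kept]
  = -(82/85)    [1697 ≡ 82 mod 85]
  = (41/85)    [85 ≡ 5 mod 8 ⇒ (2/85) = -1]
  = (85/41)    [QR: 41 ≡ 1 mod 4, sign kept]
  = (3/41)    [85 ≡ 3 mod 41]
  = (41/3)    [QR: 41 ≡ 1 mod 4, sign kept]
  = (2/3)    [41 ≡ 2 mod 3]
  = -(1/3)    [3 ≡ 3 mod 8 ⇒ (2/3) = -1]
  = -1    [(1/3) = 1]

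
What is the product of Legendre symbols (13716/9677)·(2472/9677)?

By multiplicativity, (13716·2472/9677) = (13716/9677)·(2472/9677).
First factor (13716/9677):
Reduce the numerator: 13716 ≡ 4039 (mod 9677), so (13716/9677) = (4039/9677).
9677 ≡ 1 (mod 4), so quadratic reciprocity gives (4039/9677) = (9677/4039). Reduce: 9677 ≡ 1599 (mod 4039). Now have (1599/4039).
Both 1599 ≡ 3 and 4039 ≡ 3 (mod 4), so reciprocity gives (1599/4039) = -(4039/1599). Reduce: 4039 ≡ 841 (mod 1599). Now have -(841/1599).
841 ≡ 1 (mod 4), so quadratic reciprocity gives (841/1599) = (1599/841). Reduce: 1599 ≡ 758 (mod 841). Now have -(758/841).
Factor out 2: 758 = 2·379. Since 841 ≡ 1 (mod 8), (2/841) = +1. Now have -(379/841).
841 ≡ 1 (mod 4), so quadratic reciprocity gives (379/841) = (841/379). Reduce: 841 ≡ 83 (mod 379). Now have -(83/379).
Both 83 ≡ 3 and 379 ≡ 3 (mod 4), so reciprocity gives (83/379) = -(379/83). Reduce: 379 ≡ 47 (mod 83). Now have (47/83).
Both 47 ≡ 3 and 83 ≡ 3 (mod 4), so reciprocity gives (47/83) = -(83/47). Reduce: 83 ≡ 36 (mod 47). Now have -(36/47).
Factor out 2: 36 = 2^2·9. Since 47 ≡ 7 (mod 8), (2/47) = +1, and (2/47)^2 = +1. Now have -(9/47).
9 ≡ 1 (mod 4), so quadratic reciprocity gives (9/47) = (47/9). Reduce: 47 ≡ 2 (mod 9). Now have -(2/9).
Factor out 2: 2 = 2. Since 9 ≡ 1 (mod 8), (2/9) = +1. Now have -(1/9).
(1/9) = 1. Collecting the sign factors: -1.
Second factor (2472/9677):
Factor out 2: 2472 = 2^3·309. Since 9677 ≡ 5 (mod 8), (2/9677) = -1, and (2/9677)^3 = -1. Now have -(309/9677).
309 ≡ 1 (mod 4), so quadratic reciprocity gives (309/9677) = (9677/309). Reduce: 9677 ≡ 98 (mod 309). Now have -(98/309).
Factor out 2: 98 = 2·49. Since 309 ≡ 5 (mod 8), (2/309) = -1. Now have (49/309).
49 ≡ 1 (mod 4), so quadratic reciprocity gives (49/309) = (309/49). Reduce: 309 ≡ 15 (mod 49). Now have (15/49).
49 ≡ 1 (mod 4), so quadratic reciprocity gives (15/49) = (49/15). Reduce: 49 ≡ 4 (mod 15). Now have (4/15).
Factor out 2: 4 = 2^2. Since 15 ≡ 7 (mod 8), (2/15) = +1, and (2/15)^2 = +1. Now have (1/15).
(1/15) = 1. Collecting the sign factors: 1.
Product: (-1)·(1) = -1.

-1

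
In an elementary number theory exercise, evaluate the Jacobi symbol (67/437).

1

437 ≡ 1 (mod 4), so quadratic reciprocity gives (67/437) = (437/67). Reduce: 437 ≡ 35 (mod 67). Now have (35/67).
Both 35 ≡ 3 and 67 ≡ 3 (mod 4), so reciprocity gives (35/67) = -(67/35). Reduce: 67 ≡ 32 (mod 35). Now have -(32/35).
Factor out 2: 32 = 2^5. Since 35 ≡ 3 (mod 8), (2/35) = -1, and (2/35)^5 = -1. Now have (1/35).
(1/35) = 1. Collecting the sign factors: 1.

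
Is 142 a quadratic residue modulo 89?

Reduce the numerator: 142 ≡ 53 (mod 89), so (142|89) = (53|89).
53 ≡ 1 (mod 4), so quadratic reciprocity gives (53|89) = (89|53). Reduce: 89 ≡ 36 (mod 53). Now have (36|53).
Factor out 2: 36 = 2^2·9. Since 53 ≡ 5 (mod 8), (2|53) = -1, and (2|53)^2 = +1. Now have (9|53).
9 ≡ 1 (mod 4), so quadratic reciprocity gives (9|53) = (53|9). Reduce: 53 ≡ 8 (mod 9). Now have (8|9).
Factor out 2: 8 = 2^3. Since 9 ≡ 1 (mod 8), (2|9) = +1, and (2|9)^3 = +1. Now have (1|9).
(1|9) = 1. Collecting the sign factors: 1.
(142|89) = 1, and 89 is prime, so 142 is a quadratic residue mod 89.

yes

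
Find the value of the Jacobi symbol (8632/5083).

Reduce the numerator: 8632 ≡ 3549 (mod 5083), so (8632/5083) = (3549/5083).
3549 ≡ 1 (mod 4), so quadratic reciprocity gives (3549/5083) = (5083/3549). Reduce: 5083 ≡ 1534 (mod 3549). Now have (1534/3549).
Factor out 2: 1534 = 2·767. Since 3549 ≡ 5 (mod 8), (2/3549) = -1. Now have -(767/3549).
3549 ≡ 1 (mod 4), so quadratic reciprocity gives (767/3549) = (3549/767). Reduce: 3549 ≡ 481 (mod 767). Now have -(481/767).
481 ≡ 1 (mod 4), so quadratic reciprocity gives (481/767) = (767/481). Reduce: 767 ≡ 286 (mod 481). Now have -(286/481).
Factor out 2: 286 = 2·143. Since 481 ≡ 1 (mod 8), (2/481) = +1. Now have -(143/481).
481 ≡ 1 (mod 4), so quadratic reciprocity gives (143/481) = (481/143). Reduce: 481 ≡ 52 (mod 143). Now have -(52/143).
Factor out 2: 52 = 2^2·13. Since 143 ≡ 7 (mod 8), (2/143) = +1, and (2/143)^2 = +1. Now have -(13/143).
13 ≡ 1 (mod 4), so quadratic reciprocity gives (13/143) = (143/13). Reduce: 143 ≡ 0 (mod 13). Now have -(0/13).
The numerator is now 0 with denominator 13 > 1: the symbol is 0.

0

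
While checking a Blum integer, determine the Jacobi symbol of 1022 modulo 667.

-1

(1022/667)
  = (355/667)    [1022 ≡ 355 mod 667]
  = -(667/355)    [QR: both ≡ 3 mod 4, sign flips]
  = -(312/355)    [667 ≡ 312 mod 355]
  = (39/355)    [355 ≡ 3 mod 8 ⇒ (2/355)^3 = -1]
  = -(355/39)    [QR: both ≡ 3 mod 4, sign flips]
  = -(4/39)    [355 ≡ 4 mod 39]
  = -(1/39)    [39 ≡ 7 mod 8 ⇒ (2/39)^2 = +1]
  = -1    [(1/39) = 1]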